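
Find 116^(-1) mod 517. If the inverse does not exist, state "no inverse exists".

Extended Euclidean algorithm:
517 = 4×116 + 53
116 = 2×53 + 10
53 = 5×10 + 3
10 = 3×3 + 1
3 = 3×1 + 0
The gcd is 1. Working backward:
1 = 10 − 3·3
1 = −3·53 + 16·10
1 = 16·116 − 35·53
1 = −35·517 + 156·116
So 116·156 ≡ 1 (mod 517).

156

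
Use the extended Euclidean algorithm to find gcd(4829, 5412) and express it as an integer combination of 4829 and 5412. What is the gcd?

11

Repeated division:
5412 = 1*4829 + 583
4829 = 8*583 + 165
583 = 3*165 + 88
165 = 1*88 + 77
88 = 1*77 + 11
77 = 7*11 + 0
gcd(4829, 5412) = 11.
Working backward:
11 = 88 − 77
11 = −165 + 2·88
11 = 2·583 − 7·165
11 = −7·4829 + 58·583
11 = 58·5412 − 65·4829
So 11 = (58)·5412 + (-65)·4829.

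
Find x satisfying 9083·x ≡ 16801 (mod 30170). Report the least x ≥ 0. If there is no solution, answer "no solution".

19287

First find gcd(9083, 30170):
30170 = 3·9083 + 2921
9083 = 3·2921 + 320
2921 = 9·320 + 41
320 = 7·41 + 33
41 = 1·33 + 8
33 = 4·8 + 1
8 = 8·1 + 0
gcd = 1, so a unique solution mod 30170 exists.
Back-substitute for the Bézout coefficients:
1 = 33 − 4·8
1 = −4·41 + 5·33
1 = 5·320 − 39·41
1 = −39·2921 + 356·320
1 = 356·9083 − 1107·2921
1 = −1107·30170 + 3677·9083
So 9083·(3677) ≡ 1 (mod 30170), giving 9083⁻¹ ≡ 3677.
x ≡ 9083⁻¹·16801 ≡ 3677·16801 ≡ 19287 (mod 30170).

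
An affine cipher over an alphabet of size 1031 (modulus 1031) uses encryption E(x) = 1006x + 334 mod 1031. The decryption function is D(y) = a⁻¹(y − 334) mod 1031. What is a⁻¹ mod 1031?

866

Run Euclid on (1031, 1006):
1031 = 1·1006 + 25
1006 = 40·25 + 6
25 = 4·6 + 1
6 = 6·1 + 0
gcd = 1, so the inverse exists. Back-substitute:
1 = 25 − 4·6
1 = −4·1006 + 161·25
1 = 161·1031 − 165·1006
Thus 1006·(-165) ≡ 1 (mod 1031); reducing, -165 mod 1031 = 866.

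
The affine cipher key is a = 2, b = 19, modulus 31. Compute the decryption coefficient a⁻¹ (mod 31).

16

Extended Euclidean algorithm:
31 = 15·2 + 1
2 = 2·1 + 0
gcd = 1, so the inverse exists. Back-substitute:
1 = 31 − 15·2
Thus 2·(-15) ≡ 1 (mod 31); reducing, -15 mod 31 = 16.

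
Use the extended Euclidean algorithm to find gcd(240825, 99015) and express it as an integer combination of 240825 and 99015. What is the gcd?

15

Apply Euclid's algorithm to 240825 and 99015:
240825 = 2×99015 + 42795
99015 = 2×42795 + 13425
42795 = 3×13425 + 2520
13425 = 5×2520 + 825
2520 = 3×825 + 45
825 = 18×45 + 15
45 = 3×15 + 0
gcd(240825, 99015) = 15.
Express as a combination:
15 = 825 − 18·45
15 = −18·2520 + 55·825
15 = 55·13425 − 293·2520
15 = −293·42795 + 934·13425
15 = 934·99015 − 2161·42795
15 = −2161·240825 + 5256·99015
So 15 = (-2161)·240825 + (5256)·99015.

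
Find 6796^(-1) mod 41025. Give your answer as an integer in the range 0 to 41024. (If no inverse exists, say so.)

9556

Run Euclid on (41025, 6796):
41025 = 6×6796 + 249
6796 = 27×249 + 73
249 = 3×73 + 30
73 = 2×30 + 13
30 = 2×13 + 4
13 = 3×4 + 1
4 = 4×1 + 0
gcd = 1, so the inverse exists. Back-substitute:
1 = 13 − 3·4
1 = −3·30 + 7·13
1 = 7·73 − 17·30
1 = −17·249 + 58·73
1 = 58·6796 − 1583·249
1 = −1583·41025 + 9556·6796
So 6796·9556 ≡ 1 (mod 41025).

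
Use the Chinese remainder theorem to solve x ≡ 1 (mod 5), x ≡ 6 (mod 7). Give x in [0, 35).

6

Write x = 1 + 5·k. Then 5·k ≡ 6 − 1 ≡ 5 (mod 7).
Need 5⁻¹ mod 7. Extended Euclid on (7, 5):
7 = 1×5 + 2
5 = 2×2 + 1
2 = 2×1 + 0
Back-substitute:
1 = 5 − 2·2
1 = −2·7 + 3·5
5⁻¹ ≡ 3 (mod 7), so k ≡ 3·5 ≡ 1 (mod 7).
x = 1 + 5·1 = 6.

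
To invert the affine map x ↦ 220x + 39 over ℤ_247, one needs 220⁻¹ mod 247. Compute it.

gcd(247, 220) by repeated division:
247 = 1*220 + 27
220 = 8*27 + 4
27 = 6*4 + 3
4 = 1*3 + 1
3 = 3*1 + 0
Since gcd(220, 247) = 1, back-substitute to write 1 as a combination:
1 = 4 − 3
1 = −27 + 7·4
1 = 7·220 − 57·27
1 = −57·247 + 64·220
So 220·64 ≡ 1 (mod 247).

64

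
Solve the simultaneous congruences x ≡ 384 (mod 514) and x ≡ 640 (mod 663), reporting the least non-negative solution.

Write x = 384 + 514·k. Then 514·k ≡ 640 − 384 ≡ 256 (mod 663).
Need 514⁻¹ mod 663. Extended Euclid on (663, 514):
663 = 1*514 + 149
514 = 3*149 + 67
149 = 2*67 + 15
67 = 4*15 + 7
15 = 2*7 + 1
7 = 7*1 + 0
Back-substitute:
1 = 15 − 2·7
1 = −2·67 + 9·15
1 = 9·149 − 20·67
1 = −20·514 + 69·149
1 = 69·663 − 89·514
514⁻¹ ≡ 574 (mod 663), so k ≡ 574·256 ≡ 421 (mod 663).
x = 384 + 514·421 = 216778.

216778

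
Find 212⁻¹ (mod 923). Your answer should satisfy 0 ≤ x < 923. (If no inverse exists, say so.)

283

Run Euclid on (923, 212):
923 = 4·212 + 75
212 = 2·75 + 62
75 = 1·62 + 13
62 = 4·13 + 10
13 = 1·10 + 3
10 = 3·3 + 1
3 = 3·1 + 0
Since gcd(212, 923) = 1, back-substitute to write 1 as a combination:
1 = 10 − 3·3
1 = −3·13 + 4·10
1 = 4·62 − 19·13
1 = −19·75 + 23·62
1 = 23·212 − 65·75
1 = −65·923 + 283·212
So 212·283 ≡ 1 (mod 923).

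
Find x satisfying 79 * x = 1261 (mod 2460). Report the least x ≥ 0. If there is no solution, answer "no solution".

First find gcd(79, 2460):
2460 = 31·79 + 11
79 = 7·11 + 2
11 = 5·2 + 1
2 = 2·1 + 0
gcd = 1, so a unique solution mod 2460 exists.
Back-substitute for the Bézout coefficients:
1 = 11 − 5·2
1 = −5·79 + 36·11
1 = 36·2460 − 1121·79
So 79·(-1121) ≡ 1 (mod 2460), giving 79⁻¹ ≡ 1339.
x ≡ 79⁻¹·1261 ≡ 1339·1261 ≡ 919 (mod 2460).

919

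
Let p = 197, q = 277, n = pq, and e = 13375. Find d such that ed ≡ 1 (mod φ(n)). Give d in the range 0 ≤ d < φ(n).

28591

φ(n) = (p−1)(q−1) = 196·276 = 54096.
Need d with 13375·d ≡ 1 (mod 54096). Apply the extended Euclidean algorithm:
54096 = 4*13375 + 596
13375 = 22*596 + 263
596 = 2*263 + 70
263 = 3*70 + 53
70 = 1*53 + 17
53 = 3*17 + 2
17 = 8*2 + 1
2 = 2*1 + 0
Back-substitute:
1 = 17 − 8·2
1 = −8·53 + 25·17
1 = 25·70 − 33·53
1 = −33·263 + 124·70
1 = 124·596 − 281·263
1 = −281·13375 + 6306·596
1 = 6306·54096 − 25505·13375
So 13375·(-25505) ≡ 1 (mod 54096), hence d ≡ -25505 ≡ 28591 (mod 54096).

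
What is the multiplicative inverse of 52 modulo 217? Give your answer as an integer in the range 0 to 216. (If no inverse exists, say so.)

Run Euclid on (217, 52):
217 = 4·52 + 9
52 = 5·9 + 7
9 = 1·7 + 2
7 = 3·2 + 1
2 = 2·1 + 0
gcd = 1, so the inverse exists. Back-substitute:
1 = 7 − 3·2
1 = −3·9 + 4·7
1 = 4·52 − 23·9
1 = −23·217 + 96·52
So 52·96 ≡ 1 (mod 217).

96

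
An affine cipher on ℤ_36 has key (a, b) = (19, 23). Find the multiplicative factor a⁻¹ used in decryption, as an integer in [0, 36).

Apply the Euclidean algorithm to 36 and 19:
36 = 1·19 + 17
19 = 1·17 + 2
17 = 8·2 + 1
2 = 2·1 + 0
The gcd is 1. Working backward:
1 = 17 − 8·2
1 = −8·19 + 9·17
1 = 9·36 − 17·19
Thus 19·(-17) ≡ 1 (mod 36); reducing, -17 mod 36 = 19.

19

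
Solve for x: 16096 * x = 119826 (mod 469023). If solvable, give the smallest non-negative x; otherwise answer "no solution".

37830

First find gcd(16096, 469023):
469023 = 29*16096 + 2239
16096 = 7*2239 + 423
2239 = 5*423 + 124
423 = 3*124 + 51
124 = 2*51 + 22
51 = 2*22 + 7
22 = 3*7 + 1
7 = 7*1 + 0
gcd = 1, so a unique solution mod 469023 exists.
Back-substitute for the Bézout coefficients:
1 = 22 − 3·7
1 = −3·51 + 7·22
1 = 7·124 − 17·51
1 = −17·423 + 58·124
1 = 58·2239 − 307·423
1 = −307·16096 + 2207·2239
1 = 2207·469023 − 64310·16096
So 16096·(-64310) ≡ 1 (mod 469023), giving 16096⁻¹ ≡ 404713.
x ≡ 16096⁻¹·119826 ≡ 404713·119826 ≡ 37830 (mod 469023).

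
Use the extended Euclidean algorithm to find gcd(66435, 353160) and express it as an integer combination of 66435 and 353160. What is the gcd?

Apply Euclid's algorithm to 353160 and 66435:
353160 = 5*66435 + 20985
66435 = 3*20985 + 3480
20985 = 6*3480 + 105
3480 = 33*105 + 15
105 = 7*15 + 0
gcd(66435, 353160) = 15.
Back-substituting:
15 = 3480 − 33·105
15 = −33·20985 + 199·3480
15 = 199·66435 − 630·20985
15 = −630·353160 + 3349·66435
So 15 = (-630)·353160 + (3349)·66435.

15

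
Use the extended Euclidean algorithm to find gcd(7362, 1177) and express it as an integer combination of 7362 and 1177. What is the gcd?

1

Apply Euclid's algorithm to 7362 and 1177:
7362 = 6*1177 + 300
1177 = 3*300 + 277
300 = 1*277 + 23
277 = 12*23 + 1
23 = 23*1 + 0
gcd(7362, 1177) = 1.
Express as a combination:
1 = 277 − 12·23
1 = −12·300 + 13·277
1 = 13·1177 − 51·300
1 = −51·7362 + 319·1177
So 1 = (-51)·7362 + (319)·1177.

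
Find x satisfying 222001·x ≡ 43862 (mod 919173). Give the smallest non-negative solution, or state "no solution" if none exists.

364343

First find gcd(222001, 919173):
919173 = 4*222001 + 31169
222001 = 7*31169 + 3818
31169 = 8*3818 + 625
3818 = 6*625 + 68
625 = 9*68 + 13
68 = 5*13 + 3
13 = 4*3 + 1
3 = 3*1 + 0
gcd = 1, so a unique solution mod 919173 exists.
Back-substitute for the Bézout coefficients:
1 = 13 − 4·3
1 = −4·68 + 21·13
1 = 21·625 − 193·68
1 = −193·3818 + 1179·625
1 = 1179·31169 − 9625·3818
1 = −9625·222001 + 68554·31169
1 = 68554·919173 − 283841·222001
So 222001·(-283841) ≡ 1 (mod 919173), giving 222001⁻¹ ≡ 635332.
x ≡ 222001⁻¹·43862 ≡ 635332·43862 ≡ 364343 (mod 919173).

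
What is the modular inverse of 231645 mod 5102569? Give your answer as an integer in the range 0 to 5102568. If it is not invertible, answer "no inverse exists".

gcd(5102569, 231645) by repeated division:
5102569 = 22×231645 + 6379
231645 = 36×6379 + 2001
6379 = 3×2001 + 376
2001 = 5×376 + 121
376 = 3×121 + 13
121 = 9×13 + 4
13 = 3×4 + 1
4 = 4×1 + 0
The gcd is 1. Working backward:
1 = 13 − 3·4
1 = −3·121 + 28·13
1 = 28·376 − 87·121
1 = −87·2001 + 463·376
1 = 463·6379 − 1476·2001
1 = −1476·231645 + 53599·6379
1 = 53599·5102569 − 1180654·231645
Thus 231645·(-1180654) ≡ 1 (mod 5102569); reducing, -1180654 mod 5102569 = 3921915.

3921915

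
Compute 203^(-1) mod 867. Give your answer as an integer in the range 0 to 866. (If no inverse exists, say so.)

662

gcd(867, 203) by repeated division:
867 = 4×203 + 55
203 = 3×55 + 38
55 = 1×38 + 17
38 = 2×17 + 4
17 = 4×4 + 1
4 = 4×1 + 0
gcd = 1, so the inverse exists. Back-substitute:
1 = 17 − 4·4
1 = −4·38 + 9·17
1 = 9·55 − 13·38
1 = −13·203 + 48·55
1 = 48·867 − 205·203
Thus 203·(-205) ≡ 1 (mod 867); reducing, -205 mod 867 = 662.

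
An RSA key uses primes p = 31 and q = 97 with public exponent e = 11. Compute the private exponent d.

φ(n) = (p−1)(q−1) = 30·96 = 2880.
Need d with 11·d ≡ 1 (mod 2880). Apply the extended Euclidean algorithm:
2880 = 261·11 + 9
11 = 1·9 + 2
9 = 4·2 + 1
2 = 2·1 + 0
Back-substitute:
1 = 9 − 4·2
1 = −4·11 + 5·9
1 = 5·2880 − 1309·11
So 11·(-1309) ≡ 1 (mod 2880), hence d ≡ -1309 ≡ 1571 (mod 2880).

1571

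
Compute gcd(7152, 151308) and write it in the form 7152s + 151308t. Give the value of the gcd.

12

Apply Euclid's algorithm to 151308 and 7152:
151308 = 21*7152 + 1116
7152 = 6*1116 + 456
1116 = 2*456 + 204
456 = 2*204 + 48
204 = 4*48 + 12
48 = 4*12 + 0
gcd(7152, 151308) = 12.
Back-substituting:
12 = 204 − 4·48
12 = −4·456 + 9·204
12 = 9·1116 − 22·456
12 = −22·7152 + 141·1116
12 = 141·151308 − 2983·7152
So 12 = (141)·151308 + (-2983)·7152.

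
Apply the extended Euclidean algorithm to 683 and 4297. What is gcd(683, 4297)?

Repeated division:
4297 = 6×683 + 199
683 = 3×199 + 86
199 = 2×86 + 27
86 = 3×27 + 5
27 = 5×5 + 2
5 = 2×2 + 1
2 = 2×1 + 0
gcd(683, 4297) = 1.
Express as a combination:
1 = 5 − 2·2
1 = −2·27 + 11·5
1 = 11·86 − 35·27
1 = −35·199 + 81·86
1 = 81·683 − 278·199
1 = −278·4297 + 1749·683
So 1 = (-278)·4297 + (1749)·683.

1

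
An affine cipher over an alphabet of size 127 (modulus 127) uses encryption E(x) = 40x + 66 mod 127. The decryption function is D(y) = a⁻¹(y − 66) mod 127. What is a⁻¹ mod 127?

gcd(127, 40) by repeated division:
127 = 3·40 + 7
40 = 5·7 + 5
7 = 1·5 + 2
5 = 2·2 + 1
2 = 2·1 + 0
Since gcd(40, 127) = 1, back-substitute to write 1 as a combination:
1 = 5 − 2·2
1 = −2·7 + 3·5
1 = 3·40 − 17·7
1 = −17·127 + 54·40
So 40·54 ≡ 1 (mod 127).

54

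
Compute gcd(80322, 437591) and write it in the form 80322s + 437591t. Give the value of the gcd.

Apply Euclid's algorithm to 437591 and 80322:
437591 = 5×80322 + 35981
80322 = 2×35981 + 8360
35981 = 4×8360 + 2541
8360 = 3×2541 + 737
2541 = 3×737 + 330
737 = 2×330 + 77
330 = 4×77 + 22
77 = 3×22 + 11
22 = 2×11 + 0
gcd(80322, 437591) = 11.
Working backward:
11 = 77 − 3·22
11 = −3·330 + 13·77
11 = 13·737 − 29·330
11 = −29·2541 + 100·737
11 = 100·8360 − 329·2541
11 = −329·35981 + 1416·8360
11 = 1416·80322 − 3161·35981
11 = −3161·437591 + 17221·80322
So 11 = (-3161)·437591 + (17221)·80322.

11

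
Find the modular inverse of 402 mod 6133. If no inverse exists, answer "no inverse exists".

gcd(6133, 402) by repeated division:
6133 = 15*402 + 103
402 = 3*103 + 93
103 = 1*93 + 10
93 = 9*10 + 3
10 = 3*3 + 1
3 = 3*1 + 0
Since gcd(402, 6133) = 1, back-substitute to write 1 as a combination:
1 = 10 − 3·3
1 = −3·93 + 28·10
1 = 28·103 − 31·93
1 = −31·402 + 121·103
1 = 121·6133 − 1846·402
Hence 402⁻¹ ≡ -1846 ≡ 4287 (mod 6133).

4287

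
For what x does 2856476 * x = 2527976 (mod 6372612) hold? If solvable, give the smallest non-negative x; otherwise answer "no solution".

First find gcd(2856476, 6372612):
6372612 = 2*2856476 + 659660
2856476 = 4*659660 + 217836
659660 = 3*217836 + 6152
217836 = 35*6152 + 2516
6152 = 2*2516 + 1120
2516 = 2*1120 + 276
1120 = 4*276 + 16
276 = 17*16 + 4
16 = 4*4 + 0
gcd = 4 and 4 | 2527976, so solutions exist. Divide through by 4: 714119x ≡ 631994 (mod 1593153).
Now find 714119⁻¹ mod 1593153:
1593153 = 2*714119 + 164915
714119 = 4*164915 + 54459
164915 = 3*54459 + 1538
54459 = 35*1538 + 629
1538 = 2*629 + 280
629 = 2*280 + 69
280 = 4*69 + 4
69 = 17*4 + 1
4 = 4*1 + 0
Back-substitute:
1 = 69 − 17·4
1 = −17·280 + 69·69
1 = 69·629 − 155·280
1 = −155·1538 + 379·629
1 = 379·54459 − 13420·1538
1 = −13420·164915 + 40639·54459
1 = 40639·714119 − 175976·164915
1 = −175976·1593153 + 392591·714119
So 714119⁻¹ ≡ 392591 (mod 1593153).
Then x ≡ 392591·631994 ≡ 694540 (mod 1593153); the smallest non-negative solution is x = 694540.

694540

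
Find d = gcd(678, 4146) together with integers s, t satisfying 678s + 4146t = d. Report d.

Euclidean algorithm:
4146 = 6×678 + 78
678 = 8×78 + 54
78 = 1×54 + 24
54 = 2×24 + 6
24 = 4×6 + 0
gcd(678, 4146) = 6.
Working backward:
6 = 54 − 2·24
6 = −2·78 + 3·54
6 = 3·678 − 26·78
6 = −26·4146 + 159·678
So 6 = (-26)·4146 + (159)·678.

6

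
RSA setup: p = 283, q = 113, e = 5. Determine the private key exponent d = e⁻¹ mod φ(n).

φ(n) = (p−1)(q−1) = 282·112 = 31584.
Need d with 5·d ≡ 1 (mod 31584). Apply the extended Euclidean algorithm:
31584 = 6316×5 + 4
5 = 1×4 + 1
4 = 4×1 + 0
Back-substitute:
1 = 5 − 4
1 = −31584 + 6317·5
So 5·6317 ≡ 1 (mod 31584), hence d = 6317.

6317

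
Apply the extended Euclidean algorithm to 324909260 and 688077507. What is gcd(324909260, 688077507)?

Apply Euclid's algorithm to 688077507 and 324909260:
688077507 = 2·324909260 + 38258987
324909260 = 8·38258987 + 18837364
38258987 = 2·18837364 + 584259
18837364 = 32·584259 + 141076
584259 = 4·141076 + 19955
141076 = 7·19955 + 1391
19955 = 14·1391 + 481
1391 = 2·481 + 429
481 = 1·429 + 52
429 = 8·52 + 13
52 = 4·13 + 0
gcd(324909260, 688077507) = 13.
Working backward:
13 = 429 − 8·52
13 = −8·481 + 9·429
13 = 9·1391 − 26·481
13 = −26·19955 + 373·1391
13 = 373·141076 − 2637·19955
13 = −2637·584259 + 10921·141076
13 = 10921·18837364 − 352109·584259
13 = −352109·38258987 + 715139·18837364
13 = 715139·324909260 − 6073221·38258987
13 = −6073221·688077507 + 12861581·324909260
So 13 = (-6073221)·688077507 + (12861581)·324909260.

13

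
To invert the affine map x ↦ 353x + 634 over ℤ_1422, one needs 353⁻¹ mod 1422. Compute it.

Apply the Euclidean algorithm to 1422 and 353:
1422 = 4×353 + 10
353 = 35×10 + 3
10 = 3×3 + 1
3 = 3×1 + 0
gcd = 1, so the inverse exists. Back-substitute:
1 = 10 − 3·3
1 = −3·353 + 106·10
1 = 106·1422 − 427·353
Hence 353⁻¹ ≡ -427 ≡ 995 (mod 1422).

995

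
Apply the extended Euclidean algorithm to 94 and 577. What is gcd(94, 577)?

1

Euclidean algorithm:
577 = 6·94 + 13
94 = 7·13 + 3
13 = 4·3 + 1
3 = 3·1 + 0
gcd(94, 577) = 1.
Back-substituting:
1 = 13 − 4·3
1 = −4·94 + 29·13
1 = 29·577 − 178·94
So 1 = (29)·577 + (-178)·94.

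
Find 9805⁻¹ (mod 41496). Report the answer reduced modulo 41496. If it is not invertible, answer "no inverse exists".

18469

gcd(41496, 9805) by repeated division:
41496 = 4*9805 + 2276
9805 = 4*2276 + 701
2276 = 3*701 + 173
701 = 4*173 + 9
173 = 19*9 + 2
9 = 4*2 + 1
2 = 2*1 + 0
Since gcd(9805, 41496) = 1, back-substitute to write 1 as a combination:
1 = 9 − 4·2
1 = −4·173 + 77·9
1 = 77·701 − 312·173
1 = −312·2276 + 1013·701
1 = 1013·9805 − 4364·2276
1 = −4364·41496 + 18469·9805
So 9805·18469 ≡ 1 (mod 41496).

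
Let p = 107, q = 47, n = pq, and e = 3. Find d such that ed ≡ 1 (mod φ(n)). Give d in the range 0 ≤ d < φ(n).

φ(n) = (p−1)(q−1) = 106·46 = 4876.
Need d with 3·d ≡ 1 (mod 4876). Apply the extended Euclidean algorithm:
4876 = 1625×3 + 1
3 = 3×1 + 0
Back-substitute:
1 = 4876 − 1625·3
So 3·(-1625) ≡ 1 (mod 4876), hence d ≡ -1625 ≡ 3251 (mod 4876).

3251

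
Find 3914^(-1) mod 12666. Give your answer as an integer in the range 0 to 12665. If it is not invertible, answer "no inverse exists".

no inverse exists

Compute gcd(3914, 12666):
12666 = 3·3914 + 924
3914 = 4·924 + 218
924 = 4·218 + 52
218 = 4·52 + 10
52 = 5·10 + 2
10 = 5·2 + 0
gcd(3914, 12666) = 2 ≠ 1, so 3914 has no multiplicative inverse modulo 12666.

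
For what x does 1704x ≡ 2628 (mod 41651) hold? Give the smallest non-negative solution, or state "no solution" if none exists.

9681

First find gcd(1704, 41651):
41651 = 24·1704 + 755
1704 = 2·755 + 194
755 = 3·194 + 173
194 = 1·173 + 21
173 = 8·21 + 5
21 = 4·5 + 1
5 = 5·1 + 0
gcd = 1, so a unique solution mod 41651 exists.
Back-substitute for the Bézout coefficients:
1 = 21 − 4·5
1 = −4·173 + 33·21
1 = 33·194 − 37·173
1 = −37·755 + 144·194
1 = 144·1704 − 325·755
1 = −325·41651 + 7944·1704
So 1704·(7944) ≡ 1 (mod 41651), giving 1704⁻¹ ≡ 7944.
x ≡ 1704⁻¹·2628 ≡ 7944·2628 ≡ 9681 (mod 41651).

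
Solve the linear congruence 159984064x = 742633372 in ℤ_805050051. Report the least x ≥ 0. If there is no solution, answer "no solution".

First find gcd(159984064, 805050051):
805050051 = 5×159984064 + 5129731
159984064 = 31×5129731 + 962403
5129731 = 5×962403 + 317716
962403 = 3×317716 + 9255
317716 = 34×9255 + 3046
9255 = 3×3046 + 117
3046 = 26×117 + 4
117 = 29×4 + 1
4 = 4×1 + 0
gcd = 1, so a unique solution mod 805050051 exists.
Back-substitute for the Bézout coefficients:
1 = 117 − 29·4
1 = −29·3046 + 755·117
1 = 755·9255 − 2294·3046
1 = −2294·317716 + 78751·9255
1 = 78751·962403 − 238547·317716
1 = −238547·5129731 + 1271486·962403
1 = 1271486·159984064 − 39654613·5129731
1 = −39654613·805050051 + 199544551·159984064
So 159984064·(199544551) ≡ 1 (mod 805050051), giving 159984064⁻¹ ≡ 199544551.
x ≡ 159984064⁻¹·742633372 ≡ 199544551·742633372 ≡ 221753545 (mod 805050051).

221753545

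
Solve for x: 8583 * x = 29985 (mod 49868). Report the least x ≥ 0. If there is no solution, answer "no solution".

First find gcd(8583, 49868):
49868 = 5×8583 + 6953
8583 = 1×6953 + 1630
6953 = 4×1630 + 433
1630 = 3×433 + 331
433 = 1×331 + 102
331 = 3×102 + 25
102 = 4×25 + 2
25 = 12×2 + 1
2 = 2×1 + 0
gcd = 1, so a unique solution mod 49868 exists.
Back-substitute for the Bézout coefficients:
1 = 25 − 12·2
1 = −12·102 + 49·25
1 = 49·331 − 159·102
1 = −159·433 + 208·331
1 = 208·1630 − 783·433
1 = −783·6953 + 3340·1630
1 = 3340·8583 − 4123·6953
1 = −4123·49868 + 23955·8583
So 8583·(23955) ≡ 1 (mod 49868), giving 8583⁻¹ ≡ 23955.
x ≡ 8583⁻¹·29985 ≡ 23955·29985 ≡ 41871 (mod 49868).

41871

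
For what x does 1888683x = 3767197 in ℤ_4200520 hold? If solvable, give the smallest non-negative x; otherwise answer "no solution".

2265879

First find gcd(1888683, 4200520):
4200520 = 2×1888683 + 423154
1888683 = 4×423154 + 196067
423154 = 2×196067 + 31020
196067 = 6×31020 + 9947
31020 = 3×9947 + 1179
9947 = 8×1179 + 515
1179 = 2×515 + 149
515 = 3×149 + 68
149 = 2×68 + 13
68 = 5×13 + 3
13 = 4×3 + 1
3 = 3×1 + 0
gcd = 1, so a unique solution mod 4200520 exists.
Back-substitute for the Bézout coefficients:
1 = 13 − 4·3
1 = −4·68 + 21·13
1 = 21·149 − 46·68
1 = −46·515 + 159·149
1 = 159·1179 − 364·515
1 = −364·9947 + 3071·1179
1 = 3071·31020 − 9577·9947
1 = −9577·196067 + 60533·31020
1 = 60533·423154 − 130643·196067
1 = −130643·1888683 + 583105·423154
1 = 583105·4200520 − 1296853·1888683
So 1888683·(-1296853) ≡ 1 (mod 4200520), giving 1888683⁻¹ ≡ 2903667.
x ≡ 1888683⁻¹·3767197 ≡ 2903667·3767197 ≡ 2265879 (mod 4200520).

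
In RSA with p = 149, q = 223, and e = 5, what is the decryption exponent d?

φ(n) = (p−1)(q−1) = 148·222 = 32856.
Need d with 5·d ≡ 1 (mod 32856). Apply the extended Euclidean algorithm:
32856 = 6571*5 + 1
5 = 5*1 + 0
Back-substitute:
1 = 32856 − 6571·5
So 5·(-6571) ≡ 1 (mod 32856), hence d ≡ -6571 ≡ 26285 (mod 32856).

26285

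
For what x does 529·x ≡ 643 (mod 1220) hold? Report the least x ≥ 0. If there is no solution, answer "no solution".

587

First find gcd(529, 1220):
1220 = 2·529 + 162
529 = 3·162 + 43
162 = 3·43 + 33
43 = 1·33 + 10
33 = 3·10 + 3
10 = 3·3 + 1
3 = 3·1 + 0
gcd = 1, so a unique solution mod 1220 exists.
Back-substitute for the Bézout coefficients:
1 = 10 − 3·3
1 = −3·33 + 10·10
1 = 10·43 − 13·33
1 = −13·162 + 49·43
1 = 49·529 − 160·162
1 = −160·1220 + 369·529
So 529·(369) ≡ 1 (mod 1220), giving 529⁻¹ ≡ 369.
x ≡ 529⁻¹·643 ≡ 369·643 ≡ 587 (mod 1220).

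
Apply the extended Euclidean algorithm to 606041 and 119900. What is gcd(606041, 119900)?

Repeated division:
606041 = 5*119900 + 6541
119900 = 18*6541 + 2162
6541 = 3*2162 + 55
2162 = 39*55 + 17
55 = 3*17 + 4
17 = 4*4 + 1
4 = 4*1 + 0
gcd(606041, 119900) = 1.
Working backward:
1 = 17 − 4·4
1 = −4·55 + 13·17
1 = 13·2162 − 511·55
1 = −511·6541 + 1546·2162
1 = 1546·119900 − 28339·6541
1 = −28339·606041 + 143241·119900
So 1 = (-28339)·606041 + (143241)·119900.

1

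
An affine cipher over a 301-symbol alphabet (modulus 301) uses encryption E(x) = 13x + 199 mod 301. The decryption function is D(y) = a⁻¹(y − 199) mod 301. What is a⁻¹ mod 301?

139

Apply the Euclidean algorithm to 301 and 13:
301 = 23*13 + 2
13 = 6*2 + 1
2 = 2*1 + 0
The gcd is 1. Working backward:
1 = 13 − 6·2
1 = −6·301 + 139·13
So 13·139 ≡ 1 (mod 301).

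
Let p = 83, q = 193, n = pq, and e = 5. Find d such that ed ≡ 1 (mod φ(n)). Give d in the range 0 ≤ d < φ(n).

3149

φ(n) = (p−1)(q−1) = 82·192 = 15744.
Need d with 5·d ≡ 1 (mod 15744). Apply the extended Euclidean algorithm:
15744 = 3148·5 + 4
5 = 1·4 + 1
4 = 4·1 + 0
Back-substitute:
1 = 5 − 4
1 = −15744 + 3149·5
So 5·3149 ≡ 1 (mod 15744), hence d = 3149.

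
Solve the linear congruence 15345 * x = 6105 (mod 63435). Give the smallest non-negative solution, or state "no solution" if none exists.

First find gcd(15345, 63435):
63435 = 4·15345 + 2055
15345 = 7·2055 + 960
2055 = 2·960 + 135
960 = 7·135 + 15
135 = 9·15 + 0
gcd = 15 and 15 | 6105, so solutions exist. Divide through by 15: 1023x ≡ 407 (mod 4229).
Now find 1023⁻¹ mod 4229:
4229 = 4*1023 + 137
1023 = 7*137 + 64
137 = 2*64 + 9
64 = 7*9 + 1
9 = 9*1 + 0
Back-substitute:
1 = 64 − 7·9
1 = −7·137 + 15·64
1 = 15·1023 − 112·137
1 = −112·4229 + 463·1023
So 1023⁻¹ ≡ 463 (mod 4229).
Then x ≡ 463·407 ≡ 2365 (mod 4229); the smallest non-negative solution is x = 2365.

2365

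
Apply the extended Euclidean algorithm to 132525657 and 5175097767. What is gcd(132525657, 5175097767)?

Apply Euclid's algorithm to 5175097767 and 132525657:
5175097767 = 39×132525657 + 6597144
132525657 = 20×6597144 + 582777
6597144 = 11×582777 + 186597
582777 = 3×186597 + 22986
186597 = 8×22986 + 2709
22986 = 8×2709 + 1314
2709 = 2×1314 + 81
1314 = 16×81 + 18
81 = 4×18 + 9
18 = 2×9 + 0
gcd(132525657, 5175097767) = 9.
Working backward:
9 = 81 − 4·18
9 = −4·1314 + 65·81
9 = 65·2709 − 134·1314
9 = −134·22986 + 1137·2709
9 = 1137·186597 − 9230·22986
9 = −9230·582777 + 28827·186597
9 = 28827·6597144 − 326327·582777
9 = −326327·132525657 + 6555367·6597144
9 = 6555367·5175097767 − 255985640·132525657
So 9 = (6555367)·5175097767 + (-255985640)·132525657.

9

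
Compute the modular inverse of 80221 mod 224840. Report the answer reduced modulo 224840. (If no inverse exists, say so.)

171781

Run Euclid on (224840, 80221):
224840 = 2*80221 + 64398
80221 = 1*64398 + 15823
64398 = 4*15823 + 1106
15823 = 14*1106 + 339
1106 = 3*339 + 89
339 = 3*89 + 72
89 = 1*72 + 17
72 = 4*17 + 4
17 = 4*4 + 1
4 = 4*1 + 0
The gcd is 1. Working backward:
1 = 17 − 4·4
1 = −4·72 + 17·17
1 = 17·89 − 21·72
1 = −21·339 + 80·89
1 = 80·1106 − 261·339
1 = −261·15823 + 3734·1106
1 = 3734·64398 − 15197·15823
1 = −15197·80221 + 18931·64398
1 = 18931·224840 − 53059·80221
Hence 80221⁻¹ ≡ -53059 ≡ 171781 (mod 224840).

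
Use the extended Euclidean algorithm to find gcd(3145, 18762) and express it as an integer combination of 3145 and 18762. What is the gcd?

Apply Euclid's algorithm to 18762 and 3145:
18762 = 5*3145 + 3037
3145 = 1*3037 + 108
3037 = 28*108 + 13
108 = 8*13 + 4
13 = 3*4 + 1
4 = 4*1 + 0
gcd(3145, 18762) = 1.
Back-substituting:
1 = 13 − 3·4
1 = −3·108 + 25·13
1 = 25·3037 − 703·108
1 = −703·3145 + 728·3037
1 = 728·18762 − 4343·3145
So 1 = (728)·18762 + (-4343)·3145.

1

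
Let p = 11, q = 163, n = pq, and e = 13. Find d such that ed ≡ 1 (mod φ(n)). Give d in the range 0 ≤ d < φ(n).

φ(n) = (p−1)(q−1) = 10·162 = 1620.
Need d with 13·d ≡ 1 (mod 1620). Apply the extended Euclidean algorithm:
1620 = 124·13 + 8
13 = 1·8 + 5
8 = 1·5 + 3
5 = 1·3 + 2
3 = 1·2 + 1
2 = 2·1 + 0
Back-substitute:
1 = 3 − 2
1 = −5 + 2·3
1 = 2·8 − 3·5
1 = −3·13 + 5·8
1 = 5·1620 − 623·13
So 13·(-623) ≡ 1 (mod 1620), hence d ≡ -623 ≡ 997 (mod 1620).

997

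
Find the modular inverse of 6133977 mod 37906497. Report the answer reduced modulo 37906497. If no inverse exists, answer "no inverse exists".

no inverse exists

Euclidean algorithm on 37906497, 6133977:
37906497 = 6*6133977 + 1102635
6133977 = 5*1102635 + 620802
1102635 = 1*620802 + 481833
620802 = 1*481833 + 138969
481833 = 3*138969 + 64926
138969 = 2*64926 + 9117
64926 = 7*9117 + 1107
9117 = 8*1107 + 261
1107 = 4*261 + 63
261 = 4*63 + 9
63 = 7*9 + 0
Since gcd = 9 > 1, 6133977 is not a unit mod 37906497.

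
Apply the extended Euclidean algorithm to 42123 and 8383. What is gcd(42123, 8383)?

1

Repeated division:
42123 = 5·8383 + 208
8383 = 40·208 + 63
208 = 3·63 + 19
63 = 3·19 + 6
19 = 3·6 + 1
6 = 6·1 + 0
gcd(42123, 8383) = 1.
Back-substituting:
1 = 19 − 3·6
1 = −3·63 + 10·19
1 = 10·208 − 33·63
1 = −33·8383 + 1330·208
1 = 1330·42123 − 6683·8383
So 1 = (1330)·42123 + (-6683)·8383.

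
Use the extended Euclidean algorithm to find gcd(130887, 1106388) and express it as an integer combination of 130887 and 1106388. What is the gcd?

9

Repeated division:
1106388 = 8*130887 + 59292
130887 = 2*59292 + 12303
59292 = 4*12303 + 10080
12303 = 1*10080 + 2223
10080 = 4*2223 + 1188
2223 = 1*1188 + 1035
1188 = 1*1035 + 153
1035 = 6*153 + 117
153 = 1*117 + 36
117 = 3*36 + 9
36 = 4*9 + 0
gcd(130887, 1106388) = 9.
Working backward:
9 = 117 − 3·36
9 = −3·153 + 4·117
9 = 4·1035 − 27·153
9 = −27·1188 + 31·1035
9 = 31·2223 − 58·1188
9 = −58·10080 + 263·2223
9 = 263·12303 − 321·10080
9 = −321·59292 + 1547·12303
9 = 1547·130887 − 3415·59292
9 = −3415·1106388 + 28867·130887
So 9 = (-3415)·1106388 + (28867)·130887.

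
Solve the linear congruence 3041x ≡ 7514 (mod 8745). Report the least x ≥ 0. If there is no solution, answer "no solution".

7324

First find gcd(3041, 8745):
8745 = 2·3041 + 2663
3041 = 1·2663 + 378
2663 = 7·378 + 17
378 = 22·17 + 4
17 = 4·4 + 1
4 = 4·1 + 0
gcd = 1, so a unique solution mod 8745 exists.
Back-substitute for the Bézout coefficients:
1 = 17 − 4·4
1 = −4·378 + 89·17
1 = 89·2663 − 627·378
1 = −627·3041 + 716·2663
1 = 716·8745 − 2059·3041
So 3041·(-2059) ≡ 1 (mod 8745), giving 3041⁻¹ ≡ 6686.
x ≡ 3041⁻¹·7514 ≡ 6686·7514 ≡ 7324 (mod 8745).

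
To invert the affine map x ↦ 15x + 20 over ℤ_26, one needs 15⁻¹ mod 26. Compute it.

Run Euclid on (26, 15):
26 = 1×15 + 11
15 = 1×11 + 4
11 = 2×4 + 3
4 = 1×3 + 1
3 = 3×1 + 0
The gcd is 1. Working backward:
1 = 4 − 3
1 = −11 + 3·4
1 = 3·15 − 4·11
1 = −4·26 + 7·15
So 15·7 ≡ 1 (mod 26).

7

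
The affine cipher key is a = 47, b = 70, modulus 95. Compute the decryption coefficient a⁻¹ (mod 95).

Apply the Euclidean algorithm to 95 and 47:
95 = 2*47 + 1
47 = 47*1 + 0
gcd = 1, so the inverse exists. Back-substitute:
1 = 95 − 2·47
Thus 47·(-2) ≡ 1 (mod 95); reducing, -2 mod 95 = 93.

93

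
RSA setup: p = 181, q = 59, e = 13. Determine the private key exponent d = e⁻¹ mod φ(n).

9637

φ(n) = (p−1)(q−1) = 180·58 = 10440.
Need d with 13·d ≡ 1 (mod 10440). Apply the extended Euclidean algorithm:
10440 = 803*13 + 1
13 = 13*1 + 0
Back-substitute:
1 = 10440 − 803·13
So 13·(-803) ≡ 1 (mod 10440), hence d ≡ -803 ≡ 9637 (mod 10440).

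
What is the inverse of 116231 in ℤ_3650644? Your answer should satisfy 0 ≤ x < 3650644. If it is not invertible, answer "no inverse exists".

3251159

Extended Euclidean algorithm:
3650644 = 31×116231 + 47483
116231 = 2×47483 + 21265
47483 = 2×21265 + 4953
21265 = 4×4953 + 1453
4953 = 3×1453 + 594
1453 = 2×594 + 265
594 = 2×265 + 64
265 = 4×64 + 9
64 = 7×9 + 1
9 = 9×1 + 0
gcd = 1, so the inverse exists. Back-substitute:
1 = 64 − 7·9
1 = −7·265 + 29·64
1 = 29·594 − 65·265
1 = −65·1453 + 159·594
1 = 159·4953 − 542·1453
1 = −542·21265 + 2327·4953
1 = 2327·47483 − 5196·21265
1 = −5196·116231 + 12719·47483
1 = 12719·3650644 − 399485·116231
Hence 116231⁻¹ ≡ -399485 ≡ 3251159 (mod 3650644).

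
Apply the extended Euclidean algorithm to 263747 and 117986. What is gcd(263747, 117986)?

Euclidean algorithm:
263747 = 2·117986 + 27775
117986 = 4·27775 + 6886
27775 = 4·6886 + 231
6886 = 29·231 + 187
231 = 1·187 + 44
187 = 4·44 + 11
44 = 4·11 + 0
gcd(263747, 117986) = 11.
Working backward:
11 = 187 − 4·44
11 = −4·231 + 5·187
11 = 5·6886 − 149·231
11 = −149·27775 + 601·6886
11 = 601·117986 − 2553·27775
11 = −2553·263747 + 5707·117986
So 11 = (-2553)·263747 + (5707)·117986.

11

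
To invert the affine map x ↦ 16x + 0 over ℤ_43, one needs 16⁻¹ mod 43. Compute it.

35

Run Euclid on (43, 16):
43 = 2×16 + 11
16 = 1×11 + 5
11 = 2×5 + 1
5 = 5×1 + 0
gcd = 1, so the inverse exists. Back-substitute:
1 = 11 − 2·5
1 = −2·16 + 3·11
1 = 3·43 − 8·16
Hence 16⁻¹ ≡ -8 ≡ 35 (mod 43).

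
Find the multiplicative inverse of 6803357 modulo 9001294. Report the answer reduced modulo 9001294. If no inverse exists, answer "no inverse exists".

2781541

Run Euclid on (9001294, 6803357):
9001294 = 1*6803357 + 2197937
6803357 = 3*2197937 + 209546
2197937 = 10*209546 + 102477
209546 = 2*102477 + 4592
102477 = 22*4592 + 1453
4592 = 3*1453 + 233
1453 = 6*233 + 55
233 = 4*55 + 13
55 = 4*13 + 3
13 = 4*3 + 1
3 = 3*1 + 0
gcd = 1, so the inverse exists. Back-substitute:
1 = 13 − 4·3
1 = −4·55 + 17·13
1 = 17·233 − 72·55
1 = −72·1453 + 449·233
1 = 449·4592 − 1419·1453
1 = −1419·102477 + 31667·4592
1 = 31667·209546 − 64753·102477
1 = −64753·2197937 + 679197·209546
1 = 679197·6803357 − 2102344·2197937
1 = −2102344·9001294 + 2781541·6803357
So 6803357·2781541 ≡ 1 (mod 9001294).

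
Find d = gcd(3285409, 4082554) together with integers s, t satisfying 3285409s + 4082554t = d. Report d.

1

Euclidean algorithm:
4082554 = 1×3285409 + 797145
3285409 = 4×797145 + 96829
797145 = 8×96829 + 22513
96829 = 4×22513 + 6777
22513 = 3×6777 + 2182
6777 = 3×2182 + 231
2182 = 9×231 + 103
231 = 2×103 + 25
103 = 4×25 + 3
25 = 8×3 + 1
3 = 3×1 + 0
gcd(3285409, 4082554) = 1.
Back-substituting:
1 = 25 − 8·3
1 = −8·103 + 33·25
1 = 33·231 − 74·103
1 = −74·2182 + 699·231
1 = 699·6777 − 2171·2182
1 = −2171·22513 + 7212·6777
1 = 7212·96829 − 31019·22513
1 = −31019·797145 + 255364·96829
1 = 255364·3285409 − 1052475·797145
1 = −1052475·4082554 + 1307839·3285409
So 1 = (-1052475)·4082554 + (1307839)·3285409.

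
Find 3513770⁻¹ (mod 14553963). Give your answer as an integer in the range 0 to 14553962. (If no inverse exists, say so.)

10149146

Run Euclid on (14553963, 3513770):
14553963 = 4·3513770 + 498883
3513770 = 7·498883 + 21589
498883 = 23·21589 + 2336
21589 = 9·2336 + 565
2336 = 4·565 + 76
565 = 7·76 + 33
76 = 2·33 + 10
33 = 3·10 + 3
10 = 3·3 + 1
3 = 3·1 + 0
Since gcd(3513770, 14553963) = 1, back-substitute to write 1 as a combination:
1 = 10 − 3·3
1 = −3·33 + 10·10
1 = 10·76 − 23·33
1 = −23·565 + 171·76
1 = 171·2336 − 707·565
1 = −707·21589 + 6534·2336
1 = 6534·498883 − 150989·21589
1 = −150989·3513770 + 1063457·498883
1 = 1063457·14553963 − 4404817·3513770
Thus 3513770·(-4404817) ≡ 1 (mod 14553963); reducing, -4404817 mod 14553963 = 10149146.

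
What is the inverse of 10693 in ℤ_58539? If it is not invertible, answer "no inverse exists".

44683

Run Euclid on (58539, 10693):
58539 = 5·10693 + 5074
10693 = 2·5074 + 545
5074 = 9·545 + 169
545 = 3·169 + 38
169 = 4·38 + 17
38 = 2·17 + 4
17 = 4·4 + 1
4 = 4·1 + 0
gcd = 1, so the inverse exists. Back-substitute:
1 = 17 − 4·4
1 = −4·38 + 9·17
1 = 9·169 − 40·38
1 = −40·545 + 129·169
1 = 129·5074 − 1201·545
1 = −1201·10693 + 2531·5074
1 = 2531·58539 − 13856·10693
Thus 10693·(-13856) ≡ 1 (mod 58539); reducing, -13856 mod 58539 = 44683.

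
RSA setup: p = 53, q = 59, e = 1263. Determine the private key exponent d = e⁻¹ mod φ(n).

φ(n) = (p−1)(q−1) = 52·58 = 3016.
Need d with 1263·d ≡ 1 (mod 3016). Apply the extended Euclidean algorithm:
3016 = 2*1263 + 490
1263 = 2*490 + 283
490 = 1*283 + 207
283 = 1*207 + 76
207 = 2*76 + 55
76 = 1*55 + 21
55 = 2*21 + 13
21 = 1*13 + 8
13 = 1*8 + 5
8 = 1*5 + 3
5 = 1*3 + 2
3 = 1*2 + 1
2 = 2*1 + 0
Back-substitute:
1 = 3 − 2
1 = −5 + 2·3
1 = 2·8 − 3·5
1 = −3·13 + 5·8
1 = 5·21 − 8·13
1 = −8·55 + 21·21
1 = 21·76 − 29·55
1 = −29·207 + 79·76
1 = 79·283 − 108·207
1 = −108·490 + 187·283
1 = 187·1263 − 482·490
1 = −482·3016 + 1151·1263
So 1263·1151 ≡ 1 (mod 3016), hence d = 1151.

1151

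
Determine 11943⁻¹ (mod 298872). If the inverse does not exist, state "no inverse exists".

no inverse exists

Compute gcd(11943, 298872):
298872 = 25×11943 + 297
11943 = 40×297 + 63
297 = 4×63 + 45
63 = 1×45 + 18
45 = 2×18 + 9
18 = 2×9 + 0
gcd(11943, 298872) = 9 ≠ 1, so 11943 has no multiplicative inverse modulo 298872.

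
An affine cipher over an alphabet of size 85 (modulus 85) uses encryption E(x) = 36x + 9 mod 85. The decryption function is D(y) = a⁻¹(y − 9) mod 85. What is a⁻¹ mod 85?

Apply the Euclidean algorithm to 85 and 36:
85 = 2·36 + 13
36 = 2·13 + 10
13 = 1·10 + 3
10 = 3·3 + 1
3 = 3·1 + 0
The gcd is 1. Working backward:
1 = 10 − 3·3
1 = −3·13 + 4·10
1 = 4·36 − 11·13
1 = −11·85 + 26·36
So 36·26 ≡ 1 (mod 85).

26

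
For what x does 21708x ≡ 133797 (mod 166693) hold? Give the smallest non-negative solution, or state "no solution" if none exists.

118161

First find gcd(21708, 166693):
166693 = 7·21708 + 14737
21708 = 1·14737 + 6971
14737 = 2·6971 + 795
6971 = 8·795 + 611
795 = 1·611 + 184
611 = 3·184 + 59
184 = 3·59 + 7
59 = 8·7 + 3
7 = 2·3 + 1
3 = 3·1 + 0
gcd = 1, so a unique solution mod 166693 exists.
Back-substitute for the Bézout coefficients:
1 = 7 − 2·3
1 = −2·59 + 17·7
1 = 17·184 − 53·59
1 = −53·611 + 176·184
1 = 176·795 − 229·611
1 = −229·6971 + 2008·795
1 = 2008·14737 − 4245·6971
1 = −4245·21708 + 6253·14737
1 = 6253·166693 − 48016·21708
So 21708·(-48016) ≡ 1 (mod 166693), giving 21708⁻¹ ≡ 118677.
x ≡ 21708⁻¹·133797 ≡ 118677·133797 ≡ 118161 (mod 166693).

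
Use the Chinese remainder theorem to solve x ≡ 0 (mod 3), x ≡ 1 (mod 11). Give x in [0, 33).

12

Write x = 0 + 3·k. Then 3·k ≡ 1 − 0 ≡ 1 (mod 11).
Need 3⁻¹ mod 11. Extended Euclid on (11, 3):
11 = 3×3 + 2
3 = 1×2 + 1
2 = 2×1 + 0
Back-substitute:
1 = 3 − 2
1 = −11 + 4·3
3⁻¹ ≡ 4 (mod 11), so k ≡ 4·1 ≡ 4 (mod 11).
x = 0 + 3·4 = 12.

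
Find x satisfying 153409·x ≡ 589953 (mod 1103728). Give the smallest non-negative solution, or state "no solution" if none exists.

163841

First find gcd(153409, 1103728):
1103728 = 7·153409 + 29865
153409 = 5·29865 + 4084
29865 = 7·4084 + 1277
4084 = 3·1277 + 253
1277 = 5·253 + 12
253 = 21·12 + 1
12 = 12·1 + 0
gcd = 1, so a unique solution mod 1103728 exists.
Back-substitute for the Bézout coefficients:
1 = 253 − 21·12
1 = −21·1277 + 106·253
1 = 106·4084 − 339·1277
1 = −339·29865 + 2479·4084
1 = 2479·153409 − 12734·29865
1 = −12734·1103728 + 91617·153409
So 153409·(91617) ≡ 1 (mod 1103728), giving 153409⁻¹ ≡ 91617.
x ≡ 153409⁻¹·589953 ≡ 91617·589953 ≡ 163841 (mod 1103728).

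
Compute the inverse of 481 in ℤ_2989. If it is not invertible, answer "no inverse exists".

87

Extended Euclidean algorithm:
2989 = 6*481 + 103
481 = 4*103 + 69
103 = 1*69 + 34
69 = 2*34 + 1
34 = 34*1 + 0
gcd = 1, so the inverse exists. Back-substitute:
1 = 69 − 2·34
1 = −2·103 + 3·69
1 = 3·481 − 14·103
1 = −14·2989 + 87·481
So 481·87 ≡ 1 (mod 2989).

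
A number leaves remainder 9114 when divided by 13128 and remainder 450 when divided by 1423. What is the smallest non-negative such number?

1400682

Write x = 9114 + 13128·k. Then 13128·k ≡ 450 − 9114 ≡ 1297 (mod 1423).
Need 13128⁻¹ mod 1423. Extended Euclid on (1423, 321):
1423 = 4*321 + 139
321 = 2*139 + 43
139 = 3*43 + 10
43 = 4*10 + 3
10 = 3*3 + 1
3 = 3*1 + 0
Back-substitute:
1 = 10 − 3·3
1 = −3·43 + 13·10
1 = 13·139 − 42·43
1 = −42·321 + 97·139
1 = 97·1423 − 430·321
13128⁻¹ ≡ 993 (mod 1423), so k ≡ 993·1297 ≡ 106 (mod 1423).
x = 9114 + 13128·106 = 1400682.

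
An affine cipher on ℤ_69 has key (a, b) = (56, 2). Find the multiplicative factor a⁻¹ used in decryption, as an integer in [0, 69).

Run Euclid on (69, 56):
69 = 1*56 + 13
56 = 4*13 + 4
13 = 3*4 + 1
4 = 4*1 + 0
The gcd is 1. Working backward:
1 = 13 − 3·4
1 = −3·56 + 13·13
1 = 13·69 − 16·56
Thus 56·(-16) ≡ 1 (mod 69); reducing, -16 mod 69 = 53.

53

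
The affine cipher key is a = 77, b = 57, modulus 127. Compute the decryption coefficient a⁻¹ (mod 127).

gcd(127, 77) by repeated division:
127 = 1*77 + 50
77 = 1*50 + 27
50 = 1*27 + 23
27 = 1*23 + 4
23 = 5*4 + 3
4 = 1*3 + 1
3 = 3*1 + 0
gcd = 1, so the inverse exists. Back-substitute:
1 = 4 − 3
1 = −23 + 6·4
1 = 6·27 − 7·23
1 = −7·50 + 13·27
1 = 13·77 − 20·50
1 = −20·127 + 33·77
So 77·33 ≡ 1 (mod 127).

33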